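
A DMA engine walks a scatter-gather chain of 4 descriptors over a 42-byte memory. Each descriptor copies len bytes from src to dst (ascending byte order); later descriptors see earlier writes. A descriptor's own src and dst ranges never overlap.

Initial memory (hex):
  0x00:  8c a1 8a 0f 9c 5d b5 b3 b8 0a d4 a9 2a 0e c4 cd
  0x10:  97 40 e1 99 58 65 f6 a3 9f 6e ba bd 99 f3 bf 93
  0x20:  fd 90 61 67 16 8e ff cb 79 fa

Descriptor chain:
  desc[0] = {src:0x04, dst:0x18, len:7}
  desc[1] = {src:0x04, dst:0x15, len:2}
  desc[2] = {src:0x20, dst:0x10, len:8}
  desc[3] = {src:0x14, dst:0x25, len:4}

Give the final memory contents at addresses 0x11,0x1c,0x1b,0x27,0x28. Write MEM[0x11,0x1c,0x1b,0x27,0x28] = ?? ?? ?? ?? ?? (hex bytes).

#0 dst[0x18+7] := {0x9c,0x5d,0xb5,0xb3,0xb8,0x0a,0xd4}
#1 dst[0x15+2] := {0x9c,0x5d}
#2 dst[0x10+8] := {0xfd,0x90,0x61,0x67,0x16,0x8e,0xff,0xcb}
#3 dst[0x25+4] := {0x16,0x8e,0xff,0xcb}
query mem[0x11]=0x90, mem[0x1c]=0xb8, mem[0x1b]=0xb3, mem[0x27]=0xff, mem[0x28]=0xcb

MEM[0x11,0x1c,0x1b,0x27,0x28] = 90 b8 b3 ff cb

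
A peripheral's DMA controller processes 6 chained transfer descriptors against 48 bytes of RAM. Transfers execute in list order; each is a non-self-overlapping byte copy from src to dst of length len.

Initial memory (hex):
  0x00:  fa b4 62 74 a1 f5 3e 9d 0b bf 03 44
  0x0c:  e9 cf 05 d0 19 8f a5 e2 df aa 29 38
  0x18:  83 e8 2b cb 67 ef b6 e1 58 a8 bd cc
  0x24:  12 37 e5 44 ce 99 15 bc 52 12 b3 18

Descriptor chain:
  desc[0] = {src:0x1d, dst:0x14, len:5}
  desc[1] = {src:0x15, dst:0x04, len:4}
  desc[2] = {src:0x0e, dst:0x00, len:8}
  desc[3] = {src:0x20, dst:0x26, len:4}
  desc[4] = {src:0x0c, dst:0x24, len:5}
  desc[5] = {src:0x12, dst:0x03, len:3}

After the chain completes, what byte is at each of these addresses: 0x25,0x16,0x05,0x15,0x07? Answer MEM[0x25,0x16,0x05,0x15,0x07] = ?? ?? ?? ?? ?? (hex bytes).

MEM[0x25,0x16,0x05,0x15,0x07] = cf e1 ef b6 b6

[0] 0x1d->0x14 len=5 : ef b6 e1 58 a8
[1] 0x15->0x04 len=4 : b6 e1 58 a8
[2] 0x0e->0x00 len=8 : 05 d0 19 8f a5 e2 ef b6
[3] 0x20->0x26 len=4 : 58 a8 bd cc
[4] 0x0c->0x24 len=5 : e9 cf 05 d0 19
[5] 0x12->0x03 len=3 : a5 e2 ef
query mem[0x25]=0xcf, mem[0x16]=0xe1, mem[0x05]=0xef, mem[0x15]=0xb6, mem[0x07]=0xb6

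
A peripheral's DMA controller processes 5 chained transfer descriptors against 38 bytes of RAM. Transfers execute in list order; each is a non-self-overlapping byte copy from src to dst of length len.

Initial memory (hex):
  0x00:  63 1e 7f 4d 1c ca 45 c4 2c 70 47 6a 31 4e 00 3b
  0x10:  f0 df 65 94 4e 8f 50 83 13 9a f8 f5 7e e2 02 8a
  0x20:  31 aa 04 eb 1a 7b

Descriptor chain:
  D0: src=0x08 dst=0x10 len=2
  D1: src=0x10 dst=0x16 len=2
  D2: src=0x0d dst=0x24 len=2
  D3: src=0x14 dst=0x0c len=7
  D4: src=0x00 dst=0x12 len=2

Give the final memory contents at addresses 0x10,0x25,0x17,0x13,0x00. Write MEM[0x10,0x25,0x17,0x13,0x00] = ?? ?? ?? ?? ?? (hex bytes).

  after D0: wrote 2B at 0x10 = 2c70
  after D1: wrote 2B at 0x16 = 2c70
  after D2: wrote 2B at 0x24 = 4e00
  after D3: wrote 7B at 0x0c = 4e8f2c70139af8
  after D4: wrote 2B at 0x12 = 631e
query mem[0x10]=0x13, mem[0x25]=0x00, mem[0x17]=0x70, mem[0x13]=0x1e, mem[0x00]=0x63

MEM[0x10,0x25,0x17,0x13,0x00] = 13 00 70 1e 63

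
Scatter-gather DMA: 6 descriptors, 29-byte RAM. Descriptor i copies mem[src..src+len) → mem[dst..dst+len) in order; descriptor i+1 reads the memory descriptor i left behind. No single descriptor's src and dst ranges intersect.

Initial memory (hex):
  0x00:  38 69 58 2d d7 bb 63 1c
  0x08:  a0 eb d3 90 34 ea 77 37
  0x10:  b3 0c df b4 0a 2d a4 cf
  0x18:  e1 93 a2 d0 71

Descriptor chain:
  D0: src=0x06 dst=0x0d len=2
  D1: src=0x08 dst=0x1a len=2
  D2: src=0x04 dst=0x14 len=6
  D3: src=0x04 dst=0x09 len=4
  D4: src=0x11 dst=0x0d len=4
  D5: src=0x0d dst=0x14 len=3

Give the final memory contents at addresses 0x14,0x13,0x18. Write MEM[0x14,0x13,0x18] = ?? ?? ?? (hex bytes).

MEM[0x14,0x13,0x18] = 0c b4 a0

  after D0: wrote 2B at 0x0d = 631c
  after D1: wrote 2B at 0x1a = a0eb
  after D2: wrote 6B at 0x14 = d7bb631ca0eb
  after D3: wrote 4B at 0x09 = d7bb631c
  after D4: wrote 4B at 0x0d = 0cdfb4d7
  after D5: wrote 3B at 0x14 = 0cdfb4
query mem[0x14]=0x0c, mem[0x13]=0xb4, mem[0x18]=0xa0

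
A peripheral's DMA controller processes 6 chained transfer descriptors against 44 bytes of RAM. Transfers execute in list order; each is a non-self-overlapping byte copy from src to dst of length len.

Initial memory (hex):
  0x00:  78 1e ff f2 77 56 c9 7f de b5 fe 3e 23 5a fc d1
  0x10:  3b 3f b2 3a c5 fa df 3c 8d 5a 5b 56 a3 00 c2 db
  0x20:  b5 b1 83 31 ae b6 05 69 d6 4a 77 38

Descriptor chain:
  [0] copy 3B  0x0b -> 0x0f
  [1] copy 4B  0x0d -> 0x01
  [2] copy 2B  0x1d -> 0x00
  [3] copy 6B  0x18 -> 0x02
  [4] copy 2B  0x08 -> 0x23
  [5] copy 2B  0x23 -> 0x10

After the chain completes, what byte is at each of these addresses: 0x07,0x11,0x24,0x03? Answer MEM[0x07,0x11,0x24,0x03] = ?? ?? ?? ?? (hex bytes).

MEM[0x07,0x11,0x24,0x03] = 00 b5 b5 5a

D0: mem[0x0f..0x11] <- [3e 23 5a]
D1: mem[0x01..0x04] <- [5a fc 3e 23]
D2: mem[0x00..0x01] <- [00 c2]
D3: mem[0x02..0x07] <- [8d 5a 5b 56 a3 00]
D4: mem[0x23..0x24] <- [de b5]
D5: mem[0x10..0x11] <- [de b5]
query mem[0x07]=0x00, mem[0x11]=0xb5, mem[0x24]=0xb5, mem[0x03]=0x5a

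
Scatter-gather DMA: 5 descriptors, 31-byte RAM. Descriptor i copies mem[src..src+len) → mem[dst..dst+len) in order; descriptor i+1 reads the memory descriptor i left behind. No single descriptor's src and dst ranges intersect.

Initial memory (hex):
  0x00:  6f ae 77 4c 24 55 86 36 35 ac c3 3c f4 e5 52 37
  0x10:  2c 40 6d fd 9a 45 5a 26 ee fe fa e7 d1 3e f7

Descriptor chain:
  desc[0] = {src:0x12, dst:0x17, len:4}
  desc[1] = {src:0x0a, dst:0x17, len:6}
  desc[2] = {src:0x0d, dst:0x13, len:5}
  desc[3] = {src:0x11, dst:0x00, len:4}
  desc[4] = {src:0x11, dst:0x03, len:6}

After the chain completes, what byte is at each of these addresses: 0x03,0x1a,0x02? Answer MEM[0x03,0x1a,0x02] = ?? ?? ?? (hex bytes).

[0] 0x12->0x17 len=4 : 6d fd 9a 45
[1] 0x0a->0x17 len=6 : c3 3c f4 e5 52 37
[2] 0x0d->0x13 len=5 : e5 52 37 2c 40
[3] 0x11->0x00 len=4 : 40 6d e5 52
[4] 0x11->0x03 len=6 : 40 6d e5 52 37 2c
query mem[0x03]=0x40, mem[0x1a]=0xe5, mem[0x02]=0xe5

MEM[0x03,0x1a,0x02] = 40 e5 e5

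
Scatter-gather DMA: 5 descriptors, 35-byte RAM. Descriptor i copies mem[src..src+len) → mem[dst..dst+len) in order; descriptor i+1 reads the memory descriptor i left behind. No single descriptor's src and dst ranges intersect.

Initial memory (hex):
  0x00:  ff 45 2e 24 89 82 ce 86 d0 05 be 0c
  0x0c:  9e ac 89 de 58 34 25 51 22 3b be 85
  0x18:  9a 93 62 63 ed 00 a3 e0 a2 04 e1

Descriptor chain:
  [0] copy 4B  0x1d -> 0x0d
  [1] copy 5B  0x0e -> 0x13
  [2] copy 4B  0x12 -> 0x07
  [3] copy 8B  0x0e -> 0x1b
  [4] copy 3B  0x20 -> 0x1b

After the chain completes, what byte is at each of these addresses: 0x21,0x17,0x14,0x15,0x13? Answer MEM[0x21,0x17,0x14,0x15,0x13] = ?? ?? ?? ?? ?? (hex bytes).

D0: mem[0x0d..0x10] <- [00 a3 e0 a2]
D1: mem[0x13..0x17] <- [a3 e0 a2 34 25]
D2: mem[0x07..0x0a] <- [25 a3 e0 a2]
D3: mem[0x1b..0x22] <- [a3 e0 a2 34 25 a3 e0 a2]
D4: mem[0x1b..0x1d] <- [a3 e0 a2]
query mem[0x21]=0xe0, mem[0x17]=0x25, mem[0x14]=0xe0, mem[0x15]=0xa2, mem[0x13]=0xa3

MEM[0x21,0x17,0x14,0x15,0x13] = e0 25 e0 a2 a3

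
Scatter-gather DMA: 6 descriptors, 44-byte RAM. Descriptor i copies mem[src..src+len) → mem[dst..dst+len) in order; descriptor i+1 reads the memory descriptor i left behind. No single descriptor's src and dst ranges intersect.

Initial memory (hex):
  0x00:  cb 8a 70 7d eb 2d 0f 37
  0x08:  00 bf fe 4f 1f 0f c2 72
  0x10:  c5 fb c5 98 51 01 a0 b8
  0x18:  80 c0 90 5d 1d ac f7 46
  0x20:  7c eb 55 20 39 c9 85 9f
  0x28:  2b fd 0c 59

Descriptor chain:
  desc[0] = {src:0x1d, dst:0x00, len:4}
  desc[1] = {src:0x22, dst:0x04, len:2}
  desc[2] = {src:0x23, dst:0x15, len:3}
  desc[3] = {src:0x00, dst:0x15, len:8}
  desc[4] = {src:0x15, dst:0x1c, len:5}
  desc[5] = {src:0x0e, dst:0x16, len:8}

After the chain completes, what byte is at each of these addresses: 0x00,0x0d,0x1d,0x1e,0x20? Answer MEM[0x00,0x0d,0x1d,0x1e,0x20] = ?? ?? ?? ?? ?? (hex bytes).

#0 dst[0x00+4] := {0xac,0xf7,0x46,0x7c}
#1 dst[0x04+2] := {0x55,0x20}
#2 dst[0x15+3] := {0x20,0x39,0xc9}
#3 dst[0x15+8] := {0xac,0xf7,0x46,0x7c,0x55,0x20,0x0f,0x37}
#4 dst[0x1c+5] := {0xac,0xf7,0x46,0x7c,0x55}
#5 dst[0x16+8] := {0xc2,0x72,0xc5,0xfb,0xc5,0x98,0x51,0xac}
query mem[0x00]=0xac, mem[0x0d]=0x0f, mem[0x1d]=0xac, mem[0x1e]=0x46, mem[0x20]=0x55

MEM[0x00,0x0d,0x1d,0x1e,0x20] = ac 0f ac 46 55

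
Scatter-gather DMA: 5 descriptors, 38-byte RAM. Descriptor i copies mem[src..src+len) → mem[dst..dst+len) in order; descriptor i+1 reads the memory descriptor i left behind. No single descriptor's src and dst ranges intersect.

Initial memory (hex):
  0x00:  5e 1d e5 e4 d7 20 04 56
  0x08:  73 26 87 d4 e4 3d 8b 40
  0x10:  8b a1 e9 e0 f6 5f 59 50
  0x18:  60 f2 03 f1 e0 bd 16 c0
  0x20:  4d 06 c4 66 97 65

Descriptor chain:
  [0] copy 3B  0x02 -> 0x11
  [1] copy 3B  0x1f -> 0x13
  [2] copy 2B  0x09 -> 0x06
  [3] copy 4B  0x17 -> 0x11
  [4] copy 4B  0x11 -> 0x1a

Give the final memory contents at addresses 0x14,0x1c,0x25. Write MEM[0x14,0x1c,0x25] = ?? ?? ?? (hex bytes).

MEM[0x14,0x1c,0x25] = 03 f2 65

[0] 0x02->0x11 len=3 : e5 e4 d7
[1] 0x1f->0x13 len=3 : c0 4d 06
[2] 0x09->0x06 len=2 : 26 87
[3] 0x17->0x11 len=4 : 50 60 f2 03
[4] 0x11->0x1a len=4 : 50 60 f2 03
query mem[0x14]=0x03, mem[0x1c]=0xf2, mem[0x25]=0x65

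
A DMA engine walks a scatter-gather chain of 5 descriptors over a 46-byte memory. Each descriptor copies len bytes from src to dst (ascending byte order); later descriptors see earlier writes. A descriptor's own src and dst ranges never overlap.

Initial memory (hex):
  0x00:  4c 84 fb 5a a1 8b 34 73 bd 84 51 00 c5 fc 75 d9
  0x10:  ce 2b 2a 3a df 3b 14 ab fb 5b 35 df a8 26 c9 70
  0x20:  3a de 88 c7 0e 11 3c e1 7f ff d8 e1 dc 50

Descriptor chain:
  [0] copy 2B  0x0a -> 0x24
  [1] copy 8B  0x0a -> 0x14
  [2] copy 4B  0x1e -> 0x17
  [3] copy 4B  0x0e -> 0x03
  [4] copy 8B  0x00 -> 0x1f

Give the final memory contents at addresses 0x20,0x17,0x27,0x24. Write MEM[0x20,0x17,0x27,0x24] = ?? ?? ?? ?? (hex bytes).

MEM[0x20,0x17,0x27,0x24] = 84 c9 e1 ce

[0] 0x0a->0x24 len=2 : 51 00
[1] 0x0a->0x14 len=8 : 51 00 c5 fc 75 d9 ce 2b
[2] 0x1e->0x17 len=4 : c9 70 3a de
[3] 0x0e->0x03 len=4 : 75 d9 ce 2b
[4] 0x00->0x1f len=8 : 4c 84 fb 75 d9 ce 2b 73
query mem[0x20]=0x84, mem[0x17]=0xc9, mem[0x27]=0xe1, mem[0x24]=0xce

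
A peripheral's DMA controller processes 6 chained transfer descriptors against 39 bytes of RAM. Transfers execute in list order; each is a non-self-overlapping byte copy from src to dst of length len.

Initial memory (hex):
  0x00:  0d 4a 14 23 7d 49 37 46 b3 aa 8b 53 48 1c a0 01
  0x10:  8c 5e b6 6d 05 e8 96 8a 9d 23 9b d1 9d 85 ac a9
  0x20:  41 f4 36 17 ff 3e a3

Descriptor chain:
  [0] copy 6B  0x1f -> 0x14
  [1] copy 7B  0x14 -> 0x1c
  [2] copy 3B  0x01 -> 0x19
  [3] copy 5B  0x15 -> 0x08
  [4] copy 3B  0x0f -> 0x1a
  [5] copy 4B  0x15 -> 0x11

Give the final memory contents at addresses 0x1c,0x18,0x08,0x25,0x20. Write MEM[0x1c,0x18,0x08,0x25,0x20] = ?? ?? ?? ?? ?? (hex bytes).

[0] 0x1f->0x14 len=6 : a9 41 f4 36 17 ff
[1] 0x14->0x1c len=7 : a9 41 f4 36 17 ff 9b
[2] 0x01->0x19 len=3 : 4a 14 23
[3] 0x15->0x08 len=5 : 41 f4 36 17 4a
[4] 0x0f->0x1a len=3 : 01 8c 5e
[5] 0x15->0x11 len=4 : 41 f4 36 17
query mem[0x1c]=0x5e, mem[0x18]=0x17, mem[0x08]=0x41, mem[0x25]=0x3e, mem[0x20]=0x17

MEM[0x1c,0x18,0x08,0x25,0x20] = 5e 17 41 3e 17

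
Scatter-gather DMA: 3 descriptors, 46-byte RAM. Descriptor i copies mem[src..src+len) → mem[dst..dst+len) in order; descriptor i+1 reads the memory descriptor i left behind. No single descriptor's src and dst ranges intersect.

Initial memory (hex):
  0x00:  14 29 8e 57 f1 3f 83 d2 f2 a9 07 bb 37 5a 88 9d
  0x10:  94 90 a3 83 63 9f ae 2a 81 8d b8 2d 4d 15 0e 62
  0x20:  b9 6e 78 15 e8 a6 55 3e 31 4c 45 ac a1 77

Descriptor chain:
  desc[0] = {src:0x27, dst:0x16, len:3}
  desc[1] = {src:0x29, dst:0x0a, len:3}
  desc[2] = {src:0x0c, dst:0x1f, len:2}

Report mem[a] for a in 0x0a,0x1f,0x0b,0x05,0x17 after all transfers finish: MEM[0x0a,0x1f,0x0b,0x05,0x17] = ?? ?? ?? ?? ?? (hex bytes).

MEM[0x0a,0x1f,0x0b,0x05,0x17] = 4c ac 45 3f 31

#0 dst[0x16+3] := {0x3e,0x31,0x4c}
#1 dst[0x0a+3] := {0x4c,0x45,0xac}
#2 dst[0x1f+2] := {0xac,0x5a}
query mem[0x0a]=0x4c, mem[0x1f]=0xac, mem[0x0b]=0x45, mem[0x05]=0x3f, mem[0x17]=0x31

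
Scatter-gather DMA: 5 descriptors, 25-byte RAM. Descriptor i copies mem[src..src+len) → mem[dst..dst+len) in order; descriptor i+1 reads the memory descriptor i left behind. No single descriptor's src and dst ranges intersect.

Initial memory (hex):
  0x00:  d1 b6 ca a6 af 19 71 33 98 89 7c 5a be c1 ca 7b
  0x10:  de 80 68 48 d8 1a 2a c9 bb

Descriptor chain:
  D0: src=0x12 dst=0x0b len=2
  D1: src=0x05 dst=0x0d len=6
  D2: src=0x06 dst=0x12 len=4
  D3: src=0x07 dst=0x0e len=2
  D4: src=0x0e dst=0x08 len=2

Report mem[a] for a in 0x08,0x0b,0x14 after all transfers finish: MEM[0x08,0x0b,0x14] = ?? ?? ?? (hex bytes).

  after D0: wrote 2B at 0x0b = 6848
  after D1: wrote 6B at 0x0d = 19713398897c
  after D2: wrote 4B at 0x12 = 71339889
  after D3: wrote 2B at 0x0e = 3398
  after D4: wrote 2B at 0x08 = 3398
query mem[0x08]=0x33, mem[0x0b]=0x68, mem[0x14]=0x98

MEM[0x08,0x0b,0x14] = 33 68 98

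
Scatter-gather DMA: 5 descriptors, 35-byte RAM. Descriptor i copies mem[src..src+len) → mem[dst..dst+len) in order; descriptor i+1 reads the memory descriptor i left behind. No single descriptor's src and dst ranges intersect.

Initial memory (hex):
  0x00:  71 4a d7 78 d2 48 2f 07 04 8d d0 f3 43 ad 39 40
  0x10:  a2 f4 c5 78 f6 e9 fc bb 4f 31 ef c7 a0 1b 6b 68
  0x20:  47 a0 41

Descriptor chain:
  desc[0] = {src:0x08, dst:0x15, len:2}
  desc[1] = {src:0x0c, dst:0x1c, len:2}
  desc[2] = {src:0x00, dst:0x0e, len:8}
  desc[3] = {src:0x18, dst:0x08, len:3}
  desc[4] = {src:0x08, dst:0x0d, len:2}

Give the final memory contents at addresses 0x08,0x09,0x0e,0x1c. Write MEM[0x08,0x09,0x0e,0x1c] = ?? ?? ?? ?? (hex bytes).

D0: mem[0x15..0x16] <- [04 8d]
D1: mem[0x1c..0x1d] <- [43 ad]
D2: mem[0x0e..0x15] <- [71 4a d7 78 d2 48 2f 07]
D3: mem[0x08..0x0a] <- [4f 31 ef]
D4: mem[0x0d..0x0e] <- [4f 31]
query mem[0x08]=0x4f, mem[0x09]=0x31, mem[0x0e]=0x31, mem[0x1c]=0x43

MEM[0x08,0x09,0x0e,0x1c] = 4f 31 31 43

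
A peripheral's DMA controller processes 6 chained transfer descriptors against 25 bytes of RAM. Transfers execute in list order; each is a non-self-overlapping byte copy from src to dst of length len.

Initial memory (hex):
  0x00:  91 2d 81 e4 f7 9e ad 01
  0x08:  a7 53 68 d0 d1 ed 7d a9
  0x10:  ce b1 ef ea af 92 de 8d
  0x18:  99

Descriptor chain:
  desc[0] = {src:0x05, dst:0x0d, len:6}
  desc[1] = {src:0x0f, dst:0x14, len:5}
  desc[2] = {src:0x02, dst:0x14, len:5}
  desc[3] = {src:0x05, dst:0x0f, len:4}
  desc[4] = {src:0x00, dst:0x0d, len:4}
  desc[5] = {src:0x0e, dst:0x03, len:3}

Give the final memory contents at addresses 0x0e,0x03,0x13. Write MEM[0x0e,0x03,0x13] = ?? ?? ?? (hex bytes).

MEM[0x0e,0x03,0x13] = 2d 2d ea

  after D0: wrote 6B at 0x0d = 9ead01a75368
  after D1: wrote 5B at 0x14 = 01a75368ea
  after D2: wrote 5B at 0x14 = 81e4f79ead
  after D3: wrote 4B at 0x0f = 9ead01a7
  after D4: wrote 4B at 0x0d = 912d81e4
  after D5: wrote 3B at 0x03 = 2d81e4
query mem[0x0e]=0x2d, mem[0x03]=0x2d, mem[0x13]=0xea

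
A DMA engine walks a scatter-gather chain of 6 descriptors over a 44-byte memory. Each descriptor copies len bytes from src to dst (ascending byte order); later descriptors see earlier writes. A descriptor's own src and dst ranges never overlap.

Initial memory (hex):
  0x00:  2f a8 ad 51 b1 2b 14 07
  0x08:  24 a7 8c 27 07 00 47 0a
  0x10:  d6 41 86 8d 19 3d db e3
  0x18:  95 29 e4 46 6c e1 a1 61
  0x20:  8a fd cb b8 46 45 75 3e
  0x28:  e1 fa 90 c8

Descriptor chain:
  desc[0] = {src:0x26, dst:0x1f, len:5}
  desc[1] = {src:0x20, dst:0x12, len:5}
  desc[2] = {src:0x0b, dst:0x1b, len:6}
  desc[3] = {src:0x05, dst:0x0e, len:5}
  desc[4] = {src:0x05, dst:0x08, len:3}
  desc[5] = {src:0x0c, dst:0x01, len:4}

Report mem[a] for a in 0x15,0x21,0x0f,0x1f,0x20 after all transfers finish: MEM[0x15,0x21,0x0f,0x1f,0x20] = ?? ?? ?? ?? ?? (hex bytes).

[0] 0x26->0x1f len=5 : 75 3e e1 fa 90
[1] 0x20->0x12 len=5 : 3e e1 fa 90 46
[2] 0x0b->0x1b len=6 : 27 07 00 47 0a d6
[3] 0x05->0x0e len=5 : 2b 14 07 24 a7
[4] 0x05->0x08 len=3 : 2b 14 07
[5] 0x0c->0x01 len=4 : 07 00 2b 14
query mem[0x15]=0x90, mem[0x21]=0xe1, mem[0x0f]=0x14, mem[0x1f]=0x0a, mem[0x20]=0xd6

MEM[0x15,0x21,0x0f,0x1f,0x20] = 90 e1 14 0a d6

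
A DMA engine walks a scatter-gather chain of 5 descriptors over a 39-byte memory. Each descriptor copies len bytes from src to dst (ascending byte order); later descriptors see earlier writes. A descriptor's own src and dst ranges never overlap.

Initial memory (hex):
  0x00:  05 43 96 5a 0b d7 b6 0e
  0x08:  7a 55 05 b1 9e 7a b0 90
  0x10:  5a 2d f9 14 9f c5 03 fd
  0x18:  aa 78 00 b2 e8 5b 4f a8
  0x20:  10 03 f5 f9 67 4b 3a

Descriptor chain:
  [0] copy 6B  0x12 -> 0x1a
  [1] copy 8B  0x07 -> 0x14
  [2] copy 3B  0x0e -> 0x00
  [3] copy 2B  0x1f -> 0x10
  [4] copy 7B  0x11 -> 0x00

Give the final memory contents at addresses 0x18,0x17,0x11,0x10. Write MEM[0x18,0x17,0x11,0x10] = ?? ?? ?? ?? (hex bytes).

MEM[0x18,0x17,0x11,0x10] = b1 05 10 fd

  after D0: wrote 6B at 0x1a = f9149fc503fd
  after D1: wrote 8B at 0x14 = 0e7a5505b19e7ab0
  after D2: wrote 3B at 0x00 = b0905a
  after D3: wrote 2B at 0x10 = fd10
  after D4: wrote 7B at 0x00 = 10f9140e7a5505
query mem[0x18]=0xb1, mem[0x17]=0x05, mem[0x11]=0x10, mem[0x10]=0xfd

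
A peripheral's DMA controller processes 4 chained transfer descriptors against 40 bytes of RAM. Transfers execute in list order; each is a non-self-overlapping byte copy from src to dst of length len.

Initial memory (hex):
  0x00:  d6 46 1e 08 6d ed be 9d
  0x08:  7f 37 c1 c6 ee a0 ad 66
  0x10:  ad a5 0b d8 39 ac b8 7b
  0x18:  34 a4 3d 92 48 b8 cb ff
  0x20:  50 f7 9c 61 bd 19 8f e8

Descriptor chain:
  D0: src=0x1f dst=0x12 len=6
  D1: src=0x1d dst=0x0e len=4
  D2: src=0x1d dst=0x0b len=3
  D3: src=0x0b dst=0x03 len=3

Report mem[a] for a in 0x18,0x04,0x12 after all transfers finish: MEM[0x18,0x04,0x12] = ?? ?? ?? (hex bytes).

  after D0: wrote 6B at 0x12 = ff50f79c61bd
  after D1: wrote 4B at 0x0e = b8cbff50
  after D2: wrote 3B at 0x0b = b8cbff
  after D3: wrote 3B at 0x03 = b8cbff
query mem[0x18]=0x34, mem[0x04]=0xcb, mem[0x12]=0xff

MEM[0x18,0x04,0x12] = 34 cb ff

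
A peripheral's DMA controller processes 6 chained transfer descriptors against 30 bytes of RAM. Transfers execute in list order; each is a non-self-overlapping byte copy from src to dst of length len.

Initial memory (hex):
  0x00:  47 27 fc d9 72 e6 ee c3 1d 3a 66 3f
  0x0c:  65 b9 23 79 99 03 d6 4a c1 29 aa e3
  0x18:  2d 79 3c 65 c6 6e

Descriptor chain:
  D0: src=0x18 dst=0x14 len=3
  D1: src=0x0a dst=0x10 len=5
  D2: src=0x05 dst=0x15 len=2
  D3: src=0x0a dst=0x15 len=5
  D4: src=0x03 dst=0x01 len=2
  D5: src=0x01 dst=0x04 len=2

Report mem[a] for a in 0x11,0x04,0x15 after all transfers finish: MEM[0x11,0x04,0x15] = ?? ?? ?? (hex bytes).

[0] 0x18->0x14 len=3 : 2d 79 3c
[1] 0x0a->0x10 len=5 : 66 3f 65 b9 23
[2] 0x05->0x15 len=2 : e6 ee
[3] 0x0a->0x15 len=5 : 66 3f 65 b9 23
[4] 0x03->0x01 len=2 : d9 72
[5] 0x01->0x04 len=2 : d9 72
query mem[0x11]=0x3f, mem[0x04]=0xd9, mem[0x15]=0x66

MEM[0x11,0x04,0x15] = 3f d9 66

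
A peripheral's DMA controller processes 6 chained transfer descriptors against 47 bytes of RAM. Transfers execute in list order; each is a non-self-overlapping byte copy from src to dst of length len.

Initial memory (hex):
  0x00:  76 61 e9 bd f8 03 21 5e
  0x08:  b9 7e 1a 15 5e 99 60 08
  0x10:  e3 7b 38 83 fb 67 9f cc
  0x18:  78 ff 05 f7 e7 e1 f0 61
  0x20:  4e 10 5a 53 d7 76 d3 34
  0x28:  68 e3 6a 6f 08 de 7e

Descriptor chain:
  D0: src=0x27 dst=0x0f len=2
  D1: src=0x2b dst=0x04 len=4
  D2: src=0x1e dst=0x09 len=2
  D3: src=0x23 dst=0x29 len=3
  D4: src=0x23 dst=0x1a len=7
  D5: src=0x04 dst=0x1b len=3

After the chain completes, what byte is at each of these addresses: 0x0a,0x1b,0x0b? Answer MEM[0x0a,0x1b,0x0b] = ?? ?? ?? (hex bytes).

MEM[0x0a,0x1b,0x0b] = 61 6f 15

D0: mem[0x0f..0x10] <- [34 68]
D1: mem[0x04..0x07] <- [6f 08 de 7e]
D2: mem[0x09..0x0a] <- [f0 61]
D3: mem[0x29..0x2b] <- [53 d7 76]
D4: mem[0x1a..0x20] <- [53 d7 76 d3 34 68 53]
D5: mem[0x1b..0x1d] <- [6f 08 de]
query mem[0x0a]=0x61, mem[0x1b]=0x6f, mem[0x0b]=0x15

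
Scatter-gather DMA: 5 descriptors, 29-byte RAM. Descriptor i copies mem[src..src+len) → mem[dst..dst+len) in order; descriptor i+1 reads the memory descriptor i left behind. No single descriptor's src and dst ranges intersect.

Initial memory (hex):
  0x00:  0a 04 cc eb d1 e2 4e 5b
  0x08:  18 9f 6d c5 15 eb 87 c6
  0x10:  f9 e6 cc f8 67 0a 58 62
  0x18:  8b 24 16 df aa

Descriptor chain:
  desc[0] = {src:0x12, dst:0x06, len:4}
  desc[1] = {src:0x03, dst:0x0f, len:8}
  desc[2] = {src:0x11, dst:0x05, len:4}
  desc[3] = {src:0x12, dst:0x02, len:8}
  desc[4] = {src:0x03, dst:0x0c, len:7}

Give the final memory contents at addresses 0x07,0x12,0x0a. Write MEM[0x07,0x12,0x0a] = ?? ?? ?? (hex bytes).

[0] 0x12->0x06 len=4 : cc f8 67 0a
[1] 0x03->0x0f len=8 : eb d1 e2 cc f8 67 0a 6d
[2] 0x11->0x05 len=4 : e2 cc f8 67
[3] 0x12->0x02 len=8 : cc f8 67 0a 6d 62 8b 24
[4] 0x03->0x0c len=7 : f8 67 0a 6d 62 8b 24
query mem[0x07]=0x62, mem[0x12]=0x24, mem[0x0a]=0x6d

MEM[0x07,0x12,0x0a] = 62 24 6d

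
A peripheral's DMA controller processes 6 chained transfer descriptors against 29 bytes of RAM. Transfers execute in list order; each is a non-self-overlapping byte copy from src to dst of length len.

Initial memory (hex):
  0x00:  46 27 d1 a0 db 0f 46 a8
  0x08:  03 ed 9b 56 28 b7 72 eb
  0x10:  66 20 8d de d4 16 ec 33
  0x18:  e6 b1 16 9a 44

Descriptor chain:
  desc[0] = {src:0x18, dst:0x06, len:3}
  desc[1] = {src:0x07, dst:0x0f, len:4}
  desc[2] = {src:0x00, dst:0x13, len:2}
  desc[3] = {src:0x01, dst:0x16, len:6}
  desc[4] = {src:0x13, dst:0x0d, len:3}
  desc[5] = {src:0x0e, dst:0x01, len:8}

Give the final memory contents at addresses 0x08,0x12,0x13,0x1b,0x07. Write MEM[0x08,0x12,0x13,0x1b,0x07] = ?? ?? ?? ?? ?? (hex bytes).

  after D0: wrote 3B at 0x06 = e6b116
  after D1: wrote 4B at 0x0f = b116ed9b
  after D2: wrote 2B at 0x13 = 4627
  after D3: wrote 6B at 0x16 = 27d1a0db0fe6
  after D4: wrote 3B at 0x0d = 462716
  after D5: wrote 8B at 0x01 = 271616ed9b462716
query mem[0x08]=0x16, mem[0x12]=0x9b, mem[0x13]=0x46, mem[0x1b]=0xe6, mem[0x07]=0x27

MEM[0x08,0x12,0x13,0x1b,0x07] = 16 9b 46 e6 27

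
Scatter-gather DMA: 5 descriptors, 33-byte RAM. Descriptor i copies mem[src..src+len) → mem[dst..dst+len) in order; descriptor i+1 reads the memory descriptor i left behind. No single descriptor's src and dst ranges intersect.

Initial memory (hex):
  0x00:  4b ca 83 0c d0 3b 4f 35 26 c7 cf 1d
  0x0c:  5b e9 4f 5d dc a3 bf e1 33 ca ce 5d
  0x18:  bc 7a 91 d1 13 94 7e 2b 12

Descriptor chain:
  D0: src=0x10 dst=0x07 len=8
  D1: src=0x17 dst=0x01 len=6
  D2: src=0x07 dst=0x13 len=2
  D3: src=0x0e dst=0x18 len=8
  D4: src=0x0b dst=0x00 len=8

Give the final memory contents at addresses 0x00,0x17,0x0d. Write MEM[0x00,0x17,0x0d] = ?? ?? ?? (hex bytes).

MEM[0x00,0x17,0x0d] = 33 5d ce

D0: mem[0x07..0x0e] <- [dc a3 bf e1 33 ca ce 5d]
D1: mem[0x01..0x06] <- [5d bc 7a 91 d1 13]
D2: mem[0x13..0x14] <- [dc a3]
D3: mem[0x18..0x1f] <- [5d 5d dc a3 bf dc a3 ca]
D4: mem[0x00..0x07] <- [33 ca ce 5d 5d dc a3 bf]
query mem[0x00]=0x33, mem[0x17]=0x5d, mem[0x0d]=0xce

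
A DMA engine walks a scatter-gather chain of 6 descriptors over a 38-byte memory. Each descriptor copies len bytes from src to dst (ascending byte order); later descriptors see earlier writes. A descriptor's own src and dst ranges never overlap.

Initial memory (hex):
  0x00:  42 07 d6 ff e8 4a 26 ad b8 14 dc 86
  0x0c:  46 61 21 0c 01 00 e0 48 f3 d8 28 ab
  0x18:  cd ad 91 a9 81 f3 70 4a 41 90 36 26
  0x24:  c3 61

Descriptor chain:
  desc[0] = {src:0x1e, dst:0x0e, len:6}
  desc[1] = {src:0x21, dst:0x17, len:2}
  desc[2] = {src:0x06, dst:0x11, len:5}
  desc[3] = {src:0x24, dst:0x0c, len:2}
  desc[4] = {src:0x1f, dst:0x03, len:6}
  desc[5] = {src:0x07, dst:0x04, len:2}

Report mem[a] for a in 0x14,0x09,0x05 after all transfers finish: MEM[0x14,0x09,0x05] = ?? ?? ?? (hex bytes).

MEM[0x14,0x09,0x05] = 14 14 c3

[0] 0x1e->0x0e len=6 : 70 4a 41 90 36 26
[1] 0x21->0x17 len=2 : 90 36
[2] 0x06->0x11 len=5 : 26 ad b8 14 dc
[3] 0x24->0x0c len=2 : c3 61
[4] 0x1f->0x03 len=6 : 4a 41 90 36 26 c3
[5] 0x07->0x04 len=2 : 26 c3
query mem[0x14]=0x14, mem[0x09]=0x14, mem[0x05]=0xc3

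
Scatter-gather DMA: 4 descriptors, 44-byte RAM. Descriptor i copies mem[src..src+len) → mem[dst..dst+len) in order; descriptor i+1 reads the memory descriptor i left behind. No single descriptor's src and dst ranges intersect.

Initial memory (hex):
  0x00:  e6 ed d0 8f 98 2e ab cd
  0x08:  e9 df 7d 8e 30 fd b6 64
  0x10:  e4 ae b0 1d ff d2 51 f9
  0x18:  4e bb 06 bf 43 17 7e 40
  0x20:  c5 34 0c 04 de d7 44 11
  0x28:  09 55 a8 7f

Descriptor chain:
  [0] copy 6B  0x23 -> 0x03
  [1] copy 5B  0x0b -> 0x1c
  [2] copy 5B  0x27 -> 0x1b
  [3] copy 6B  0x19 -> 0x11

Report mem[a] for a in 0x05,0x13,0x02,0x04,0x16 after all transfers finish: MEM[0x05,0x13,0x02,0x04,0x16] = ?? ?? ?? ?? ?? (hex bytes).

MEM[0x05,0x13,0x02,0x04,0x16] = d7 11 d0 de a8

  after D0: wrote 6B at 0x03 = 04ded7441109
  after D1: wrote 5B at 0x1c = 8e30fdb664
  after D2: wrote 5B at 0x1b = 110955a87f
  after D3: wrote 6B at 0x11 = bb06110955a8
query mem[0x05]=0xd7, mem[0x13]=0x11, mem[0x02]=0xd0, mem[0x04]=0xde, mem[0x16]=0xa8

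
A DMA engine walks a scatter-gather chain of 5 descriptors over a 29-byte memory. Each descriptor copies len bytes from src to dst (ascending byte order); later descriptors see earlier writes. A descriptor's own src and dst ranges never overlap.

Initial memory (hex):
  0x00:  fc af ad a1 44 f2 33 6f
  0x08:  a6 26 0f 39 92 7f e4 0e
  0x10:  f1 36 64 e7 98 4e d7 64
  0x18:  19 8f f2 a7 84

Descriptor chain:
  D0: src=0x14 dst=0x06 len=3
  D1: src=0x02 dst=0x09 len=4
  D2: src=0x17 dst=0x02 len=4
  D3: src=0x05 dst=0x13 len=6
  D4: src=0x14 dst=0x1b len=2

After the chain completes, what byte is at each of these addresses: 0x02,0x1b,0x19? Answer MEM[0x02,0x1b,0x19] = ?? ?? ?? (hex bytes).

MEM[0x02,0x1b,0x19] = 64 98 8f

#0 dst[0x06+3] := {0x98,0x4e,0xd7}
#1 dst[0x09+4] := {0xad,0xa1,0x44,0xf2}
#2 dst[0x02+4] := {0x64,0x19,0x8f,0xf2}
#3 dst[0x13+6] := {0xf2,0x98,0x4e,0xd7,0xad,0xa1}
#4 dst[0x1b+2] := {0x98,0x4e}
query mem[0x02]=0x64, mem[0x1b]=0x98, mem[0x19]=0x8f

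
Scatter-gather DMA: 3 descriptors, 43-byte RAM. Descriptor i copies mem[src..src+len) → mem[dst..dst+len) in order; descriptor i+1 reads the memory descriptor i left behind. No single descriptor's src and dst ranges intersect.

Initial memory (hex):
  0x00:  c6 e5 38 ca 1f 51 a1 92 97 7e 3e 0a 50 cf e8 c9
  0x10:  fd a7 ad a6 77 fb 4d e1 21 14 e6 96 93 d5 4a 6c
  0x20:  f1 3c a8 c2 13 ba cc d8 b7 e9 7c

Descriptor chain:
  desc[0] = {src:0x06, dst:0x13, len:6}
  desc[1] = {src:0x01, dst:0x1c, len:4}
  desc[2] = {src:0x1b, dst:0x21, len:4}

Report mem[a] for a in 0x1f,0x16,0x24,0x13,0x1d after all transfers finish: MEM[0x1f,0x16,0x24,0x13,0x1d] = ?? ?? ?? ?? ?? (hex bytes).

  after D0: wrote 6B at 0x13 = a192977e3e0a
  after D1: wrote 4B at 0x1c = e538ca1f
  after D2: wrote 4B at 0x21 = 96e538ca
query mem[0x1f]=0x1f, mem[0x16]=0x7e, mem[0x24]=0xca, mem[0x13]=0xa1, mem[0x1d]=0x38

MEM[0x1f,0x16,0x24,0x13,0x1d] = 1f 7e ca a1 38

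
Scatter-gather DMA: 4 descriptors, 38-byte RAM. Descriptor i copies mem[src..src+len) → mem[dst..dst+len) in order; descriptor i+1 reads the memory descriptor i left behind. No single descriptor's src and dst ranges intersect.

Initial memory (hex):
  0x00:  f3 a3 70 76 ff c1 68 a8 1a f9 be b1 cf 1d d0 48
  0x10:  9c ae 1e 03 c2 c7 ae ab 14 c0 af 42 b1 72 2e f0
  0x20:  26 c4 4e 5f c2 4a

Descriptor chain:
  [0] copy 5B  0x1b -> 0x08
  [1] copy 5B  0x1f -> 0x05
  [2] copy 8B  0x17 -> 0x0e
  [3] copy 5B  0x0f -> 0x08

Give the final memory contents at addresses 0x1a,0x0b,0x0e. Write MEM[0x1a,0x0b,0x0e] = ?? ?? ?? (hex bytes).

[0] 0x1b->0x08 len=5 : 42 b1 72 2e f0
[1] 0x1f->0x05 len=5 : f0 26 c4 4e 5f
[2] 0x17->0x0e len=8 : ab 14 c0 af 42 b1 72 2e
[3] 0x0f->0x08 len=5 : 14 c0 af 42 b1
query mem[0x1a]=0xaf, mem[0x0b]=0x42, mem[0x0e]=0xab

MEM[0x1a,0x0b,0x0e] = af 42 ab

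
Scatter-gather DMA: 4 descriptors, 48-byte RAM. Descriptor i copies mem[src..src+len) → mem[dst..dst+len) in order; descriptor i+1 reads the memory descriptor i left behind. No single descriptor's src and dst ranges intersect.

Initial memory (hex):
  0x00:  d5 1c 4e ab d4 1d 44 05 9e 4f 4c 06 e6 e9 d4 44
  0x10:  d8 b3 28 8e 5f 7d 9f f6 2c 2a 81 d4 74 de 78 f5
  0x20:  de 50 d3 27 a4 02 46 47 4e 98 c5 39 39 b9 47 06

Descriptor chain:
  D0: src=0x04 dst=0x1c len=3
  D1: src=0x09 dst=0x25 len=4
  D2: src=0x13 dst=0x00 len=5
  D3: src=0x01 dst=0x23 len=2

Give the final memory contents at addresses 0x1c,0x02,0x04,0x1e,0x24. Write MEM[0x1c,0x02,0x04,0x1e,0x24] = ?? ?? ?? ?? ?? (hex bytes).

  after D0: wrote 3B at 0x1c = d41d44
  after D1: wrote 4B at 0x25 = 4f4c06e6
  after D2: wrote 5B at 0x00 = 8e5f7d9ff6
  after D3: wrote 2B at 0x23 = 5f7d
query mem[0x1c]=0xd4, mem[0x02]=0x7d, mem[0x04]=0xf6, mem[0x1e]=0x44, mem[0x24]=0x7d

MEM[0x1c,0x02,0x04,0x1e,0x24] = d4 7d f6 44 7d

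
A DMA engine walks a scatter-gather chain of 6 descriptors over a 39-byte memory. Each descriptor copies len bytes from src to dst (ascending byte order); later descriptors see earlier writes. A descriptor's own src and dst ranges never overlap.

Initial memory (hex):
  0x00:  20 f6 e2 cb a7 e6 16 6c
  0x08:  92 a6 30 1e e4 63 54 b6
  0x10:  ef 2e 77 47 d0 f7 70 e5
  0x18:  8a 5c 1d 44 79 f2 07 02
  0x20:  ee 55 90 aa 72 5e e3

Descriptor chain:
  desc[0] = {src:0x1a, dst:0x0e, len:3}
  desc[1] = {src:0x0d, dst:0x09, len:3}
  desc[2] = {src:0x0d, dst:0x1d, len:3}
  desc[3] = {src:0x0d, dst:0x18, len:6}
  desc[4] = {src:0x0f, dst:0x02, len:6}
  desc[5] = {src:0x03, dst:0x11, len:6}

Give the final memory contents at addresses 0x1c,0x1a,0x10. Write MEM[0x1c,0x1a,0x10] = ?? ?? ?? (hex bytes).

MEM[0x1c,0x1a,0x10] = 2e 44 79

  after D0: wrote 3B at 0x0e = 1d4479
  after D1: wrote 3B at 0x09 = 631d44
  after D2: wrote 3B at 0x1d = 631d44
  after D3: wrote 6B at 0x18 = 631d44792e77
  after D4: wrote 6B at 0x02 = 44792e7747d0
  after D5: wrote 6B at 0x11 = 792e7747d092
query mem[0x1c]=0x2e, mem[0x1a]=0x44, mem[0x10]=0x79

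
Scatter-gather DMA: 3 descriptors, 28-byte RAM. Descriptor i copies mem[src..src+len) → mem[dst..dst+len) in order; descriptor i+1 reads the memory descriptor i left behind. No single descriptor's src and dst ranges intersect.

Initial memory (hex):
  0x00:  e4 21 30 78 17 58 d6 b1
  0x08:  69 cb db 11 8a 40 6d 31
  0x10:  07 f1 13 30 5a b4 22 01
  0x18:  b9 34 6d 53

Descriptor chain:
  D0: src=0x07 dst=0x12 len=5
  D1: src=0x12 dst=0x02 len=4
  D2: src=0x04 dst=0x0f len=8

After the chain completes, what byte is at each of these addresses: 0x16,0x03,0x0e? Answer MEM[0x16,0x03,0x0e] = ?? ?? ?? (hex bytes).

#0 dst[0x12+5] := {0xb1,0x69,0xcb,0xdb,0x11}
#1 dst[0x02+4] := {0xb1,0x69,0xcb,0xdb}
#2 dst[0x0f+8] := {0xcb,0xdb,0xd6,0xb1,0x69,0xcb,0xdb,0x11}
query mem[0x16]=0x11, mem[0x03]=0x69, mem[0x0e]=0x6d

MEM[0x16,0x03,0x0e] = 11 69 6d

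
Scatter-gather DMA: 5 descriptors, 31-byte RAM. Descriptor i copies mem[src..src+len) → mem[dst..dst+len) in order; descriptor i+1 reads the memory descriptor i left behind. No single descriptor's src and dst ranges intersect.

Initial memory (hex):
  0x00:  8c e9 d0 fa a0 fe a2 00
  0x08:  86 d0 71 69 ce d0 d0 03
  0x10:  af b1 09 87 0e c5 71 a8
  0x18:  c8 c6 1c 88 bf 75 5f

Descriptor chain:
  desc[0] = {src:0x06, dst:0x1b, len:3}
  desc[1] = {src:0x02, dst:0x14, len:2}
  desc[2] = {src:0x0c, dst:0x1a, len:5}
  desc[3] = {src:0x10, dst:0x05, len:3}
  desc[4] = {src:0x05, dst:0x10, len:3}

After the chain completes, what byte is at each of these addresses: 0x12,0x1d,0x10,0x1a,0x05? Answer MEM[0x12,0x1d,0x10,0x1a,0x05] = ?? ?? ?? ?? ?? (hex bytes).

MEM[0x12,0x1d,0x10,0x1a,0x05] = 09 03 af ce af

D0: mem[0x1b..0x1d] <- [a2 00 86]
D1: mem[0x14..0x15] <- [d0 fa]
D2: mem[0x1a..0x1e] <- [ce d0 d0 03 af]
D3: mem[0x05..0x07] <- [af b1 09]
D4: mem[0x10..0x12] <- [af b1 09]
query mem[0x12]=0x09, mem[0x1d]=0x03, mem[0x10]=0xaf, mem[0x1a]=0xce, mem[0x05]=0xaf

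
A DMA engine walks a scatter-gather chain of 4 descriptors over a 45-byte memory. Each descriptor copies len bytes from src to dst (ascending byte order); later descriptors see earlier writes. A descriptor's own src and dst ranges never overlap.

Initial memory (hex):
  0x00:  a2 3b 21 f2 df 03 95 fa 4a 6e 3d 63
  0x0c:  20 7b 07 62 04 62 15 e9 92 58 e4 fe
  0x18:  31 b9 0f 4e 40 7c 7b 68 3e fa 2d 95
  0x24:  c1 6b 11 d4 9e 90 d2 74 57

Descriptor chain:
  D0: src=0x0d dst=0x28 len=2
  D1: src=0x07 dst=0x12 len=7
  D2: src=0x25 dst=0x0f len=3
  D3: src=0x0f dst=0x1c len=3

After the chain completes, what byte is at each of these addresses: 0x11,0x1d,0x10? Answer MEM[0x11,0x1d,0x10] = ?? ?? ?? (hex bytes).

[0] 0x0d->0x28 len=2 : 7b 07
[1] 0x07->0x12 len=7 : fa 4a 6e 3d 63 20 7b
[2] 0x25->0x0f len=3 : 6b 11 d4
[3] 0x0f->0x1c len=3 : 6b 11 d4
query mem[0x11]=0xd4, mem[0x1d]=0x11, mem[0x10]=0x11

MEM[0x11,0x1d,0x10] = d4 11 11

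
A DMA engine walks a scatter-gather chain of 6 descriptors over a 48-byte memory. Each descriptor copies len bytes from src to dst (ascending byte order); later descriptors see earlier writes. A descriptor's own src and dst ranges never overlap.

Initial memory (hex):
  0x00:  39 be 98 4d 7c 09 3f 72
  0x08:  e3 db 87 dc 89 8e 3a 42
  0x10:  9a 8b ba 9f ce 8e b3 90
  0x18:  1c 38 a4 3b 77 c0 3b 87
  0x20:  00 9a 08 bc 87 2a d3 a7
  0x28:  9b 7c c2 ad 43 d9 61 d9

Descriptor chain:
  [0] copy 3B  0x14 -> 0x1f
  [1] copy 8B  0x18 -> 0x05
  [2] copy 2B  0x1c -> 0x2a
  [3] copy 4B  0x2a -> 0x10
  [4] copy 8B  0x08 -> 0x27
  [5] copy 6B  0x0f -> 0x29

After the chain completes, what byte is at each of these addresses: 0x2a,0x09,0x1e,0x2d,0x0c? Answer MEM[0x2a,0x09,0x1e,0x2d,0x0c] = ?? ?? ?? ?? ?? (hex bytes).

  after D0: wrote 3B at 0x1f = ce8eb3
  after D1: wrote 8B at 0x05 = 1c38a43b77c03bce
  after D2: wrote 2B at 0x2a = 77c0
  after D3: wrote 4B at 0x10 = 77c043d9
  after D4: wrote 8B at 0x27 = 3b77c03bce8e3a42
  after D5: wrote 6B at 0x29 = 4277c043d9ce
query mem[0x2a]=0x77, mem[0x09]=0x77, mem[0x1e]=0x3b, mem[0x2d]=0xd9, mem[0x0c]=0xce

MEM[0x2a,0x09,0x1e,0x2d,0x0c] = 77 77 3b d9 ce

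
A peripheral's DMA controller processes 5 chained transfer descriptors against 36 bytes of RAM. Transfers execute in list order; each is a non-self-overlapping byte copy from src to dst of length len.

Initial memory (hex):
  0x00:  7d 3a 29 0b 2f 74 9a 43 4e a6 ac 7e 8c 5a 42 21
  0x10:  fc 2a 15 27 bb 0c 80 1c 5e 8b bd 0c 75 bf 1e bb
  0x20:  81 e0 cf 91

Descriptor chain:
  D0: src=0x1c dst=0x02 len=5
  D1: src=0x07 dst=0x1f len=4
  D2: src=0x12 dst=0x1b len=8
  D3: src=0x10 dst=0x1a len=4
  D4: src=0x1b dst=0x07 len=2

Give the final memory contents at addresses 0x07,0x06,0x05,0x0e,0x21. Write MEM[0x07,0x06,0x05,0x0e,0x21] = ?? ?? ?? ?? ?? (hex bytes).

#0 dst[0x02+5] := {0x75,0xbf,0x1e,0xbb,0x81}
#1 dst[0x1f+4] := {0x43,0x4e,0xa6,0xac}
#2 dst[0x1b+8] := {0x15,0x27,0xbb,0x0c,0x80,0x1c,0x5e,0x8b}
#3 dst[0x1a+4] := {0xfc,0x2a,0x15,0x27}
#4 dst[0x07+2] := {0x2a,0x15}
query mem[0x07]=0x2a, mem[0x06]=0x81, mem[0x05]=0xbb, mem[0x0e]=0x42, mem[0x21]=0x5e

MEM[0x07,0x06,0x05,0x0e,0x21] = 2a 81 bb 42 5e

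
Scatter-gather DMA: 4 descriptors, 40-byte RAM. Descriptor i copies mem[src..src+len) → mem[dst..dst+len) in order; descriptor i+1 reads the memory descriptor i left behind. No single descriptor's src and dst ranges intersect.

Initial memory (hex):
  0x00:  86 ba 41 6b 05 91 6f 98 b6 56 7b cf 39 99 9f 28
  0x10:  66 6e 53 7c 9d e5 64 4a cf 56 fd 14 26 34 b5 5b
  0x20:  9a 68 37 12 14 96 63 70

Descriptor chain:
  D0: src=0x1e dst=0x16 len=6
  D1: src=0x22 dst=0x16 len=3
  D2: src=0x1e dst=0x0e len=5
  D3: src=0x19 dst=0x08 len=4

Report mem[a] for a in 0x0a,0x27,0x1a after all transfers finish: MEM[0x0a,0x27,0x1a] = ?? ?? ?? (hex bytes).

[0] 0x1e->0x16 len=6 : b5 5b 9a 68 37 12
[1] 0x22->0x16 len=3 : 37 12 14
[2] 0x1e->0x0e len=5 : b5 5b 9a 68 37
[3] 0x19->0x08 len=4 : 68 37 12 26
query mem[0x0a]=0x12, mem[0x27]=0x70, mem[0x1a]=0x37

MEM[0x0a,0x27,0x1a] = 12 70 37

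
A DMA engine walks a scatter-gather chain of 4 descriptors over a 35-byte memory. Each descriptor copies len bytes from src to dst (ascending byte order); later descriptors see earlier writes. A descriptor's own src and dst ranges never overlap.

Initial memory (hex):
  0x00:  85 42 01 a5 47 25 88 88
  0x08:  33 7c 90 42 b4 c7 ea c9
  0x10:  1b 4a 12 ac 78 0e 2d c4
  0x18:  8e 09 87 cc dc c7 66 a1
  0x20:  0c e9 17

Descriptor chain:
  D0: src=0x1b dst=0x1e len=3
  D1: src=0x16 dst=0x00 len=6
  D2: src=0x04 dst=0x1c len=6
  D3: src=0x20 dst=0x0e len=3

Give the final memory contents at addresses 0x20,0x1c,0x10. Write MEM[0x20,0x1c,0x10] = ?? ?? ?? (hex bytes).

MEM[0x20,0x1c,0x10] = 33 87 17

  after D0: wrote 3B at 0x1e = ccdcc7
  after D1: wrote 6B at 0x00 = 2dc48e0987cc
  after D2: wrote 6B at 0x1c = 87cc8888337c
  after D3: wrote 3B at 0x0e = 337c17
query mem[0x20]=0x33, mem[0x1c]=0x87, mem[0x10]=0x17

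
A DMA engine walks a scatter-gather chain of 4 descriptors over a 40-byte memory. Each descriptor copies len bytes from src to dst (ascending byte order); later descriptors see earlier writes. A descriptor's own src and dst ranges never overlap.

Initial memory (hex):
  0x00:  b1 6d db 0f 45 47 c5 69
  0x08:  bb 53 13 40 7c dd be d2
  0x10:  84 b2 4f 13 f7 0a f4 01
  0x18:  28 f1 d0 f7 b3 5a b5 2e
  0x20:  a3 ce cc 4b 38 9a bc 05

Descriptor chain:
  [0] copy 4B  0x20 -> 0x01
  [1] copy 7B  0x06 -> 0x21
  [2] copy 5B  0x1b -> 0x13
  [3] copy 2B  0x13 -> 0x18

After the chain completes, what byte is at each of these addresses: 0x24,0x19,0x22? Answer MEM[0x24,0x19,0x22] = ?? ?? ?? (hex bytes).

#0 dst[0x01+4] := {0xa3,0xce,0xcc,0x4b}
#1 dst[0x21+7] := {0xc5,0x69,0xbb,0x53,0x13,0x40,0x7c}
#2 dst[0x13+5] := {0xf7,0xb3,0x5a,0xb5,0x2e}
#3 dst[0x18+2] := {0xf7,0xb3}
query mem[0x24]=0x53, mem[0x19]=0xb3, mem[0x22]=0x69

MEM[0x24,0x19,0x22] = 53 b3 69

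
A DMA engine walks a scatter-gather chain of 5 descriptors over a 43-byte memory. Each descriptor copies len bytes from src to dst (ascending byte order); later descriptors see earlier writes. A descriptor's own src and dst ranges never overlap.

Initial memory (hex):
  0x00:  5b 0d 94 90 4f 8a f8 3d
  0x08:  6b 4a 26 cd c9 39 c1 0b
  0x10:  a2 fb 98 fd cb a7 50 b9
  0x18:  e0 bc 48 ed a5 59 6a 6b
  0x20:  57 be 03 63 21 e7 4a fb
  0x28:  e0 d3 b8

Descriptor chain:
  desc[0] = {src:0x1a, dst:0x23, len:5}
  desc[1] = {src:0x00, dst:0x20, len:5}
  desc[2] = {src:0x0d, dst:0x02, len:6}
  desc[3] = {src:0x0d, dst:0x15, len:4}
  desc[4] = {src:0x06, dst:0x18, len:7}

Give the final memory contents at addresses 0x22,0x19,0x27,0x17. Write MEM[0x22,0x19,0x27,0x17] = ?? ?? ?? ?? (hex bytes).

D0: mem[0x23..0x27] <- [48 ed a5 59 6a]
D1: mem[0x20..0x24] <- [5b 0d 94 90 4f]
D2: mem[0x02..0x07] <- [39 c1 0b a2 fb 98]
D3: mem[0x15..0x18] <- [39 c1 0b a2]
D4: mem[0x18..0x1e] <- [fb 98 6b 4a 26 cd c9]
query mem[0x22]=0x94, mem[0x19]=0x98, mem[0x27]=0x6a, mem[0x17]=0x0b

MEM[0x22,0x19,0x27,0x17] = 94 98 6a 0b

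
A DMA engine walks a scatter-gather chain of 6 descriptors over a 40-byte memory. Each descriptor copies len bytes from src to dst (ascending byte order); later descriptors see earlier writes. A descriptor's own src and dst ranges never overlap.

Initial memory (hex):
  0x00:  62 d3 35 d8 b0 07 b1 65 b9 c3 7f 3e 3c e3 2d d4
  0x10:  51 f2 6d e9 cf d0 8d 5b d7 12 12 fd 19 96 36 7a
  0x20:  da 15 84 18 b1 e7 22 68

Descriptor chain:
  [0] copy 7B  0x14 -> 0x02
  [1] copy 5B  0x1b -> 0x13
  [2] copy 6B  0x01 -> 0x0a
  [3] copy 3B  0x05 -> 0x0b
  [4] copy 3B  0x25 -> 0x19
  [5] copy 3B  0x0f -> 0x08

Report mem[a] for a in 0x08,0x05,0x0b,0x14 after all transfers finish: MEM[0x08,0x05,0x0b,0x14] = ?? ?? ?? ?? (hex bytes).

D0: mem[0x02..0x08] <- [cf d0 8d 5b d7 12 12]
D1: mem[0x13..0x17] <- [fd 19 96 36 7a]
D2: mem[0x0a..0x0f] <- [d3 cf d0 8d 5b d7]
D3: mem[0x0b..0x0d] <- [5b d7 12]
D4: mem[0x19..0x1b] <- [e7 22 68]
D5: mem[0x08..0x0a] <- [d7 51 f2]
query mem[0x08]=0xd7, mem[0x05]=0x5b, mem[0x0b]=0x5b, mem[0x14]=0x19

MEM[0x08,0x05,0x0b,0x14] = d7 5b 5b 19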